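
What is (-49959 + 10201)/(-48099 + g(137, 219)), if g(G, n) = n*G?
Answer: 19879/9048 ≈ 2.1971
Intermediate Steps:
g(G, n) = G*n
(-49959 + 10201)/(-48099 + g(137, 219)) = (-49959 + 10201)/(-48099 + 137*219) = -39758/(-48099 + 30003) = -39758/(-18096) = -39758*(-1/18096) = 19879/9048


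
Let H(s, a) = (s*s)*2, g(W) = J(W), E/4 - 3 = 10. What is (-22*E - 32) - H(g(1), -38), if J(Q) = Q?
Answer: -1178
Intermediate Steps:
E = 52 (E = 12 + 4*10 = 12 + 40 = 52)
g(W) = W
H(s, a) = 2*s**2 (H(s, a) = s**2*2 = 2*s**2)
(-22*E - 32) - H(g(1), -38) = (-22*52 - 32) - 2*1**2 = (-1144 - 32) - 2 = -1176 - 1*2 = -1176 - 2 = -1178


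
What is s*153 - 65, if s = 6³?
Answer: 32983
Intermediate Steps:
s = 216
s*153 - 65 = 216*153 - 65 = 33048 - 65 = 32983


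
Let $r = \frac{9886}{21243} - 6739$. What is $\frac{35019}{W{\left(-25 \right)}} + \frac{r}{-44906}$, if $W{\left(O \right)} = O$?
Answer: $- \frac{33402381687727}{23848453950} \approx -1400.6$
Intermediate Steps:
$r = - \frac{143146691}{21243}$ ($r = 9886 \cdot \frac{1}{21243} - 6739 = \frac{9886}{21243} - 6739 = - \frac{143146691}{21243} \approx -6738.5$)
$\frac{35019}{W{\left(-25 \right)}} + \frac{r}{-44906} = \frac{35019}{-25} - \frac{143146691}{21243 \left(-44906\right)} = 35019 \left(- \frac{1}{25}\right) - - \frac{143146691}{953938158} = - \frac{35019}{25} + \frac{143146691}{953938158} = - \frac{33402381687727}{23848453950}$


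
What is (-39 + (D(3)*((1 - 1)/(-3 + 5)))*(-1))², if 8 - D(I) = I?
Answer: 1521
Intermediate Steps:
D(I) = 8 - I
(-39 + (D(3)*((1 - 1)/(-3 + 5)))*(-1))² = (-39 + ((8 - 1*3)*((1 - 1)/(-3 + 5)))*(-1))² = (-39 + ((8 - 3)*(0/2))*(-1))² = (-39 + (5*(0*(½)))*(-1))² = (-39 + (5*0)*(-1))² = (-39 + 0*(-1))² = (-39 + 0)² = (-39)² = 1521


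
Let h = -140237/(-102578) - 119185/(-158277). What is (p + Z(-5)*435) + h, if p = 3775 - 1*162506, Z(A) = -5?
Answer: -373199036233351/2319391158 ≈ -1.6090e+5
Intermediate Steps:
h = 4917435797/2319391158 (h = -140237*(-1/102578) - 119185*(-1/158277) = 140237/102578 + 119185/158277 = 4917435797/2319391158 ≈ 2.1201)
p = -158731 (p = 3775 - 162506 = -158731)
(p + Z(-5)*435) + h = (-158731 - 5*435) + 4917435797/2319391158 = (-158731 - 2175) + 4917435797/2319391158 = -160906 + 4917435797/2319391158 = -373199036233351/2319391158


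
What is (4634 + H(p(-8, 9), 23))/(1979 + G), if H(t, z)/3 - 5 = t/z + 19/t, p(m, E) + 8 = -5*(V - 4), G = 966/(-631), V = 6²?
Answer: 3760287381/1607144504 ≈ 2.3397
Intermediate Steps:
V = 36
G = -966/631 (G = 966*(-1/631) = -966/631 ≈ -1.5309)
p(m, E) = -168 (p(m, E) = -8 - 5*(36 - 4) = -8 - 5*32 = -8 - 160 = -168)
H(t, z) = 15 + 57/t + 3*t/z (H(t, z) = 15 + 3*(t/z + 19/t) = 15 + 3*(19/t + t/z) = 15 + (57/t + 3*t/z) = 15 + 57/t + 3*t/z)
(4634 + H(p(-8, 9), 23))/(1979 + G) = (4634 + (15 + 57/(-168) + 3*(-168)/23))/(1979 - 966/631) = (4634 + (15 + 57*(-1/168) + 3*(-168)*(1/23)))/(1247783/631) = (4634 + (15 - 19/56 - 504/23))*(631/1247783) = (4634 - 9341/1288)*(631/1247783) = (5959251/1288)*(631/1247783) = 3760287381/1607144504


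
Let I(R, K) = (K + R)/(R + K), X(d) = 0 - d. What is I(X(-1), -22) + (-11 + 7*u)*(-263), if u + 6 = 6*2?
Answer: -8152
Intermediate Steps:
X(d) = -d
u = 6 (u = -6 + 6*2 = -6 + 12 = 6)
I(R, K) = 1 (I(R, K) = (K + R)/(K + R) = 1)
I(X(-1), -22) + (-11 + 7*u)*(-263) = 1 + (-11 + 7*6)*(-263) = 1 + (-11 + 42)*(-263) = 1 + 31*(-263) = 1 - 8153 = -8152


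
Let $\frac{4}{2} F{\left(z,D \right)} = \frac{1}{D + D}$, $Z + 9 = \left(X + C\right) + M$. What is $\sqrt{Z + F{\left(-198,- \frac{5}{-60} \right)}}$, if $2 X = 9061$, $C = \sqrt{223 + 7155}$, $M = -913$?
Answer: $\frac{\sqrt{14446 + 4 \sqrt{7378}}}{2} \approx 60.806$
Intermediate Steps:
$C = \sqrt{7378} \approx 85.895$
$X = \frac{9061}{2}$ ($X = \frac{1}{2} \cdot 9061 = \frac{9061}{2} \approx 4530.5$)
$Z = \frac{7217}{2} + \sqrt{7378}$ ($Z = -9 + \left(\left(\frac{9061}{2} + \sqrt{7378}\right) - 913\right) = -9 + \left(\frac{7235}{2} + \sqrt{7378}\right) = \frac{7217}{2} + \sqrt{7378} \approx 3694.4$)
$F{\left(z,D \right)} = \frac{1}{4 D}$ ($F{\left(z,D \right)} = \frac{1}{2 \left(D + D\right)} = \frac{1}{2 \cdot 2 D} = \frac{\frac{1}{2} \frac{1}{D}}{2} = \frac{1}{4 D}$)
$\sqrt{Z + F{\left(-198,- \frac{5}{-60} \right)}} = \sqrt{\left(\frac{7217}{2} + \sqrt{7378}\right) + \frac{1}{4 \left(- \frac{5}{-60}\right)}} = \sqrt{\left(\frac{7217}{2} + \sqrt{7378}\right) + \frac{1}{4 \left(\left(-5\right) \left(- \frac{1}{60}\right)\right)}} = \sqrt{\left(\frac{7217}{2} + \sqrt{7378}\right) + \frac{\frac{1}{\frac{1}{12}}}{4}} = \sqrt{\left(\frac{7217}{2} + \sqrt{7378}\right) + \frac{1}{4} \cdot 12} = \sqrt{\left(\frac{7217}{2} + \sqrt{7378}\right) + 3} = \sqrt{\frac{7223}{2} + \sqrt{7378}}$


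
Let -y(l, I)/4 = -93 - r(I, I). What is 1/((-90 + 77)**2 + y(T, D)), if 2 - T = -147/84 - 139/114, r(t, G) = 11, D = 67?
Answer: 1/585 ≈ 0.0017094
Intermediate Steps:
T = 1133/228 (T = 2 - (-147/84 - 139/114) = 2 - (-147*1/84 - 139*1/114) = 2 - (-7/4 - 139/114) = 2 - 1*(-677/228) = 2 + 677/228 = 1133/228 ≈ 4.9693)
y(l, I) = 416 (y(l, I) = -4*(-93 - 1*11) = -4*(-93 - 11) = -4*(-104) = 416)
1/((-90 + 77)**2 + y(T, D)) = 1/((-90 + 77)**2 + 416) = 1/((-13)**2 + 416) = 1/(169 + 416) = 1/585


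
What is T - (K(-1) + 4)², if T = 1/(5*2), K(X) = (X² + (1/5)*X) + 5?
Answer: -4797/50 ≈ -95.940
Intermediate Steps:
K(X) = 5 + X² + X/5 (K(X) = (X² + (1*(⅕))*X) + 5 = (X² + X/5) + 5 = 5 + X² + X/5)
T = ⅒ (T = 1/10 = ⅒ ≈ 0.10000)
T - (K(-1) + 4)² = ⅒ - ((5 + (-1)² + (⅕)*(-1)) + 4)² = ⅒ - ((5 + 1 - ⅕) + 4)² = ⅒ - (29/5 + 4)² = ⅒ - (49/5)² = ⅒ - 1*2401/25 = ⅒ - 2401/25 = -4797/50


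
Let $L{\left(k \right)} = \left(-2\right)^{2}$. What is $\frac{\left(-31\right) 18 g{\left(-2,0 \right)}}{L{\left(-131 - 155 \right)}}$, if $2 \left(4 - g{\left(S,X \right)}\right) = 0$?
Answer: $-558$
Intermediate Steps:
$g{\left(S,X \right)} = 4$ ($g{\left(S,X \right)} = 4 - 0 = 4 + 0 = 4$)
$L{\left(k \right)} = 4$
$\frac{\left(-31\right) 18 g{\left(-2,0 \right)}}{L{\left(-131 - 155 \right)}} = \frac{\left(-31\right) 18 \cdot 4}{4} = \left(-558\right) 4 \cdot \frac{1}{4} = \left(-2232\right) \frac{1}{4} = -558$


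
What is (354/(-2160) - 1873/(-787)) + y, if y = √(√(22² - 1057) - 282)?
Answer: 627847/283320 + √(-282 + I*√573) ≈ 2.9281 + 16.808*I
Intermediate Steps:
y = √(-282 + I*√573) (y = √(√(484 - 1057) - 282) = √(√(-573) - 282) = √(I*√573 - 282) = √(-282 + I*√573) ≈ 0.71209 + 16.808*I)
(354/(-2160) - 1873/(-787)) + y = (354/(-2160) - 1873/(-787)) + √(-282 + I*√573) = (354*(-1/2160) - 1873*(-1/787)) + √(-282 + I*√573) = (-59/360 + 1873/787) + √(-282 + I*√573) = 627847/283320 + √(-282 + I*√573)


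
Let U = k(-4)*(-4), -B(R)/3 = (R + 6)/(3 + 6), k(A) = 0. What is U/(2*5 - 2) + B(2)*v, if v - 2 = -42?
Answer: 320/3 ≈ 106.67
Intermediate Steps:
v = -40 (v = 2 - 42 = -40)
B(R) = -2 - R/3 (B(R) = -3*(R + 6)/(3 + 6) = -3*(6 + R)/9 = -3*(⅔ + R/9) = -2 - R/3)
U = 0 (U = 0*(-4) = 0)
U/(2*5 - 2) + B(2)*v = 0/(2*5 - 2) + (-2 - ⅓*2)*(-40) = 0/(10 - 2) + (-2 - ⅔)*(-40) = 0/8 - 8/3*(-40) = 0*(⅛) + 320/3 = 0 + 320/3 = 320/3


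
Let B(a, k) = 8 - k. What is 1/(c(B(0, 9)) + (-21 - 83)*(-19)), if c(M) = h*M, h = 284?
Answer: 1/1692 ≈ 0.00059102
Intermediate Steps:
c(M) = 284*M
1/(c(B(0, 9)) + (-21 - 83)*(-19)) = 1/(284*(8 - 1*9) + (-21 - 83)*(-19)) = 1/(284*(8 - 9) - 104*(-19)) = 1/(284*(-1) + 1976) = 1/(-284 + 1976) = 1/1692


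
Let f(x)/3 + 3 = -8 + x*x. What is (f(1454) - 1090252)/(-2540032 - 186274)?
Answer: -5252063/2726306 ≈ -1.9264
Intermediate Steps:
f(x) = -33 + 3*x² (f(x) = -9 + 3*(-8 + x*x) = -9 + 3*(-8 + x²) = -9 + (-24 + 3*x²) = -33 + 3*x²)
(f(1454) - 1090252)/(-2540032 - 186274) = ((-33 + 3*1454²) - 1090252)/(-2540032 - 186274) = ((-33 + 3*2114116) - 1090252)/(-2726306) = ((-33 + 6342348) - 1090252)*(-1/2726306) = (6342315 - 1090252)*(-1/2726306) = 5252063*(-1/2726306) = -5252063/2726306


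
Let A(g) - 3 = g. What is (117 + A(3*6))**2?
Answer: 19044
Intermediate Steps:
A(g) = 3 + g
(117 + A(3*6))**2 = (117 + (3 + 3*6))**2 = (117 + (3 + 18))**2 = (117 + 21)**2 = 138**2 = 19044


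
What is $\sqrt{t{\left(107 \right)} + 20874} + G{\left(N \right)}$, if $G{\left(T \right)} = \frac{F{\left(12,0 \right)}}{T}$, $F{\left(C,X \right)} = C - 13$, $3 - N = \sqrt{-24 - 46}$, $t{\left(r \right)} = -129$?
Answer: $- \frac{3}{79} + 3 \sqrt{2305} - \frac{i \sqrt{70}}{79} \approx 143.99 - 0.10591 i$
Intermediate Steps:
$N = 3 - i \sqrt{70}$ ($N = 3 - \sqrt{-24 - 46} = 3 - \sqrt{-70} = 3 - i \sqrt{70} \approx 3.0 - 8.3666 i$)
$F{\left(C,X \right)} = -13 + C$
$G{\left(T \right)} = - \frac{1}{T}$ ($G{\left(T \right)} = \frac{-13 + 12}{T} = - \frac{1}{T}$)
$\sqrt{t{\left(107 \right)} + 20874} + G{\left(N \right)} = \sqrt{-129 + 20874} - \frac{1}{3 - i \sqrt{70}} = \sqrt{20745} - \frac{1}{3 - i \sqrt{70}} = 3 \sqrt{2305} - \frac{1}{3 - i \sqrt{70}} = - \frac{1}{3 - i \sqrt{70}} + 3 \sqrt{2305}$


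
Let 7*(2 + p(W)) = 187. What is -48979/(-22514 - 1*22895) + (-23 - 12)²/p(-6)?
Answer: 56836506/1122251 ≈ 50.645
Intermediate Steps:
p(W) = 173/7 (p(W) = -2 + (⅐)*187 = -2 + 187/7 = 173/7)
-48979/(-22514 - 1*22895) + (-23 - 12)²/p(-6) = -48979/(-22514 - 1*22895) + (-23 - 12)²/(173/7) = -48979/(-22514 - 22895) + (-35)²*(7/173) = -48979/(-45409) + 1225*(7/173) = -48979*(-1/45409) + 8575/173 = 6997/6487 + 8575/173 = 56836506/1122251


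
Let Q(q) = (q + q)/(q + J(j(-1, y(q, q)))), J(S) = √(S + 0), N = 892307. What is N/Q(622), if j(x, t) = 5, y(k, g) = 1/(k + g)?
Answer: 892307/2 + 892307*√5/1244 ≈ 4.4776e+5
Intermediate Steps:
y(k, g) = 1/(g + k)
J(S) = √S
Q(q) = 2*q/(q + √5) (Q(q) = (q + q)/(q + √5) = (2*q)/(q + √5) = 2*q/(q + √5))
N/Q(622) = 892307/((2*622/(622 + √5))) = 892307/((1244/(622 + √5))) = 892307*(½ + √5/1244) = 892307/2 + 892307*√5/1244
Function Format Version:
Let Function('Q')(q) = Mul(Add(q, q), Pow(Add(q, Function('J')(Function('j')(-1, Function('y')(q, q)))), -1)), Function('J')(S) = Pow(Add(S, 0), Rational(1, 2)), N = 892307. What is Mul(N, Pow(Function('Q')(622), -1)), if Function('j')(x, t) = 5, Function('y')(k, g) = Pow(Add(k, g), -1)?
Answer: Add(Rational(892307, 2), Mul(Rational(892307, 1244), Pow(5, Rational(1, 2)))) ≈ 4.4776e+5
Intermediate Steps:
Function('y')(k, g) = Pow(Add(g, k), -1)
Function('J')(S) = Pow(S, Rational(1, 2))
Function('Q')(q) = Mul(2, q, Pow(Add(q, Pow(5, Rational(1, 2))), -1)) (Function('Q')(q) = Mul(Add(q, q), Pow(Add(q, Pow(5, Rational(1, 2))), -1)) = Mul(Mul(2, q), Pow(Add(q, Pow(5, Rational(1, 2))), -1)) = Mul(2, q, Pow(Add(q, Pow(5, Rational(1, 2))), -1)))
Mul(N, Pow(Function('Q')(622), -1)) = Mul(892307, Pow(Mul(2, 622, Pow(Add(622, Pow(5, Rational(1, 2))), -1)), -1)) = Mul(892307, Pow(Mul(1244, Pow(Add(622, Pow(5, Rational(1, 2))), -1)), -1)) = Mul(892307, Add(Rational(1, 2), Mul(Rational(1, 1244), Pow(5, Rational(1, 2))))) = Add(Rational(892307, 2), Mul(Rational(892307, 1244), Pow(5, Rational(1, 2))))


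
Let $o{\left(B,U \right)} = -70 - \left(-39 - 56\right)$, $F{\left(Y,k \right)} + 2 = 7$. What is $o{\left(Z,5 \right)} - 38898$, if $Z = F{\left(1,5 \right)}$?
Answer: $-38873$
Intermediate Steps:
$F{\left(Y,k \right)} = 5$ ($F{\left(Y,k \right)} = -2 + 7 = 5$)
$Z = 5$
$o{\left(B,U \right)} = 25$ ($o{\left(B,U \right)} = -70 - \left(-39 - 56\right) = -70 - -95 = -70 + 95 = 25$)
$o{\left(Z,5 \right)} - 38898 = 25 - 38898 = -38873$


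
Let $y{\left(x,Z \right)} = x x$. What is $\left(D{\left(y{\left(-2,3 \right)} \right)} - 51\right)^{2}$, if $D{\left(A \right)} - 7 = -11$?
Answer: $3025$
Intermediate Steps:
$y{\left(x,Z \right)} = x^{2}$
$D{\left(A \right)} = -4$ ($D{\left(A \right)} = 7 - 11 = -4$)
$\left(D{\left(y{\left(-2,3 \right)} \right)} - 51\right)^{2} = \left(-4 - 51\right)^{2} = \left(-55\right)^{2} = 3025$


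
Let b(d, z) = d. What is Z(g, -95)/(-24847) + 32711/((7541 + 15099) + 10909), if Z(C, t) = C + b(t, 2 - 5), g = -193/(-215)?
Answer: 175424360023/179222280645 ≈ 0.97881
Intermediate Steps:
g = 193/215 (g = -193*(-1/215) = 193/215 ≈ 0.89767)
Z(C, t) = C + t
Z(g, -95)/(-24847) + 32711/((7541 + 15099) + 10909) = (193/215 - 95)/(-24847) + 32711/((7541 + 15099) + 10909) = -20232/215*(-1/24847) + 32711/(22640 + 10909) = 20232/5342105 + 32711/33549 = 175424360023/179222280645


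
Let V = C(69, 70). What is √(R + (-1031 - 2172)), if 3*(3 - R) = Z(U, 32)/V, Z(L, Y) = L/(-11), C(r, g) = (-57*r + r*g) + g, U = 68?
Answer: 2*I*√814648994313/31911 ≈ 56.569*I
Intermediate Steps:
C(r, g) = g - 57*r + g*r (C(r, g) = (-57*r + g*r) + g = g - 57*r + g*r)
Z(L, Y) = -L/11 (Z(L, Y) = L*(-1/11) = -L/11)
V = 967 (V = 70 - 57*69 + 70*69 = 70 - 3933 + 4830 = 967)
R = 95801/31911 (R = 3 - (-1/11*68)/(3*967) = 3 - (-68)/(33*967) = 3 - ⅓*(-68/10637) = 3 + 68/31911 = 95801/31911 ≈ 3.0021)
√(R + (-1031 - 2172)) = √(95801/31911 + (-1031 - 2172)) = √(95801/31911 - 3203) = √(-102115132/31911) = 2*I*√814648994313/31911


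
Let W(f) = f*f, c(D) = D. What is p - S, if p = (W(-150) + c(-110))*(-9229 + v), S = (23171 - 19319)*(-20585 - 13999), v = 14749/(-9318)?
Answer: -342227693033/4659 ≈ -7.3455e+7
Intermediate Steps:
v = -14749/9318 (v = 14749*(-1/9318) = -14749/9318 ≈ -1.5828)
S = -133217568 (S = 3852*(-34584) = -133217568)
W(f) = f**2
p = -962888342345/4659 (p = ((-150)**2 - 110)*(-9229 - 14749/9318) = (22500 - 110)*(-86010571/9318) = 22390*(-86010571/9318) = -962888342345/4659 ≈ -2.0667e+8)
p - S = -962888342345/4659 - 1*(-133217568) = -962888342345/4659 + 133217568 = -342227693033/4659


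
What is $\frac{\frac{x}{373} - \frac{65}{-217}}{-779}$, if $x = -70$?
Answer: $- \frac{9055}{63053039} \approx -0.00014361$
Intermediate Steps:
$\frac{\frac{x}{373} - \frac{65}{-217}}{-779} = \frac{- \frac{70}{373} - \frac{65}{-217}}{-779} = \left(\left(-70\right) \frac{1}{373} - - \frac{65}{217}\right) \left(- \frac{1}{779}\right) = \left(- \frac{70}{373} + \frac{65}{217}\right) \left(- \frac{1}{779}\right) = \frac{9055}{80941} \left(- \frac{1}{779}\right) = - \frac{9055}{63053039}$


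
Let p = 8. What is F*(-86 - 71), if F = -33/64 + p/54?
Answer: 99695/1728 ≈ 57.694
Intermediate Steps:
F = -635/1728 (F = -33/64 + 8/54 = -33*1/64 + 8*(1/54) = -33/64 + 4/27 = -635/1728 ≈ -0.36748)
F*(-86 - 71) = -635*(-86 - 71)/1728 = -635/1728*(-157) = 99695/1728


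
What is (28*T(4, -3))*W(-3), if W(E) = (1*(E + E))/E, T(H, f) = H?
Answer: 224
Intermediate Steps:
W(E) = 2 (W(E) = (1*(2*E))/E = (2*E)/E = 2)
(28*T(4, -3))*W(-3) = (28*4)*2 = 112*2 = 224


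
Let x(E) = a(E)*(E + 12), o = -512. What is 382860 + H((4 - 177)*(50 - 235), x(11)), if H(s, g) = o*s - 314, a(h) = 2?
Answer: -16004014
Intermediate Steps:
x(E) = 24 + 2*E (x(E) = 2*(E + 12) = 2*(12 + E) = 24 + 2*E)
H(s, g) = -314 - 512*s (H(s, g) = -512*s - 314 = -314 - 512*s)
382860 + H((4 - 177)*(50 - 235), x(11)) = 382860 + (-314 - 512*(4 - 177)*(50 - 235)) = 382860 + (-314 - (-88576)*(-185)) = 382860 + (-314 - 512*32005) = 382860 + (-314 - 16386560) = 382860 - 16386874 = -16004014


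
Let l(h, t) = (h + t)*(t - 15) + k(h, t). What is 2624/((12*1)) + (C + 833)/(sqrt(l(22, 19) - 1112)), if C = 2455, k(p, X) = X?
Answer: 656/3 - 3288*I*sqrt(929)/929 ≈ 218.67 - 107.88*I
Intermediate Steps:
l(h, t) = t + (-15 + t)*(h + t) (l(h, t) = (h + t)*(t - 15) + t = (h + t)*(-15 + t) + t = (-15 + t)*(h + t) + t = t + (-15 + t)*(h + t))
2624/((12*1)) + (C + 833)/(sqrt(l(22, 19) - 1112)) = 2624/((12*1)) + (2455 + 833)/(sqrt((19**2 - 15*22 - 14*19 + 22*19) - 1112)) = 2624/12 + 3288/(sqrt((361 - 330 - 266 + 418) - 1112)) = 2624*(1/12) + 3288/(sqrt(183 - 1112)) = 656/3 + 3288/(sqrt(-929)) = 656/3 + 3288/((I*sqrt(929))) = 656/3 + 3288*(-I*sqrt(929)/929) = 656/3 - 3288*I*sqrt(929)/929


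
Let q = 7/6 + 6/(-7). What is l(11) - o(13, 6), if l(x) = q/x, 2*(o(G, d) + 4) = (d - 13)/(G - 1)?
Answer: 2661/616 ≈ 4.3198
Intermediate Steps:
q = 13/42 (q = 7*(1/6) + 6*(-1/7) = 7/6 - 6/7 = 13/42 ≈ 0.30952)
o(G, d) = -4 + (-13 + d)/(2*(-1 + G)) (o(G, d) = -4 + ((d - 13)/(G - 1))/2 = -4 + ((-13 + d)/(-1 + G))/2 = -4 + (-13 + d)/(2*(-1 + G)))
l(x) = 13/(42*x)
l(11) - o(13, 6) = (13/42)/11 - (-5 + 6 - 8*13)/(2*(-1 + 13)) = (13/42)*(1/11) - (-5 + 6 - 104)/(2*12) = 13/462 - (-103)/(2*12) = 13/462 - 1*(-103/24) = 13/462 + 103/24 = 2661/616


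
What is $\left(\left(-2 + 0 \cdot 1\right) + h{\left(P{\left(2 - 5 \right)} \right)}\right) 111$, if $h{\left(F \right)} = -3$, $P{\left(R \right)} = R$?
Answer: $-555$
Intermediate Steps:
$\left(\left(-2 + 0 \cdot 1\right) + h{\left(P{\left(2 - 5 \right)} \right)}\right) 111 = \left(\left(-2 + 0 \cdot 1\right) - 3\right) 111 = \left(\left(-2 + 0\right) - 3\right) 111 = \left(-2 - 3\right) 111 = \left(-5\right) 111 = -555$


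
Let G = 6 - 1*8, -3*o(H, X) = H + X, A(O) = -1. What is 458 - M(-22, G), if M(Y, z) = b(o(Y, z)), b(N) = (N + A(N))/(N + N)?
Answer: 7321/16 ≈ 457.56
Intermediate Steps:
o(H, X) = -H/3 - X/3 (o(H, X) = -(H + X)/3 = -H/3 - X/3)
G = -2 (G = 6 - 8 = -2)
b(N) = (-1 + N)/(2*N) (b(N) = (N - 1)/(N + N) = (-1 + N)/((2*N)) = (-1 + N)*(1/(2*N)) = (-1 + N)/(2*N))
M(Y, z) = (-1 - Y/3 - z/3)/(2*(-Y/3 - z/3)) (M(Y, z) = (-1 + (-Y/3 - z/3))/(2*(-Y/3 - z/3)) = (-1 - Y/3 - z/3)/(2*(-Y/3 - z/3)))
458 - M(-22, G) = 458 - (3 - 22 - 2)/(2*(-22 - 2)) = 458 - (-21)/(2*(-24)) = 458 - (-1)*(-21)/(2*24) = 458 - 1*7/16 = 458 - 7/16 = 7321/16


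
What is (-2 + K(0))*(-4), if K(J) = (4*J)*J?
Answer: 8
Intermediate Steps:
K(J) = 4*J**2
(-2 + K(0))*(-4) = (-2 + 4*0**2)*(-4) = (-2 + 4*0)*(-4) = (-2 + 0)*(-4) = -2*(-4) = 8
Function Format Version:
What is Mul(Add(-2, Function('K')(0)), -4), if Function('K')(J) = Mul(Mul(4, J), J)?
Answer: 8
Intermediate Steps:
Function('K')(J) = Mul(4, Pow(J, 2))
Mul(Add(-2, Function('K')(0)), -4) = Mul(Add(-2, Mul(4, Pow(0, 2))), -4) = Mul(Add(-2, Mul(4, 0)), -4) = Mul(Add(-2, 0), -4) = Mul(-2, -4) = 8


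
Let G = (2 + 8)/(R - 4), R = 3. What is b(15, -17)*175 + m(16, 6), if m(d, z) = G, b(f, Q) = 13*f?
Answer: 34115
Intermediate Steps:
G = -10 (G = (2 + 8)/(3 - 4) = 10/(-1) = 10*(-1) = -10)
m(d, z) = -10
b(15, -17)*175 + m(16, 6) = (13*15)*175 - 10 = 195*175 - 10 = 34125 - 10 = 34115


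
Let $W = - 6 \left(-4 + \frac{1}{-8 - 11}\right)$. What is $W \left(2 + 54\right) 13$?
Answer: $\frac{336336}{19} \approx 17702.0$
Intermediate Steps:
$W = \frac{462}{19}$ ($W = - 6 \left(-4 + \frac{1}{-19}\right) = - 6 \left(-4 - \frac{1}{19}\right) = \left(-6\right) \left(- \frac{77}{19}\right) = \frac{462}{19} \approx 24.316$)
$W \left(2 + 54\right) 13 = \frac{462 \left(2 + 54\right) 13}{19} = \frac{462 \cdot 56 \cdot 13}{19} = \frac{462}{19} \cdot 728 = \frac{336336}{19}$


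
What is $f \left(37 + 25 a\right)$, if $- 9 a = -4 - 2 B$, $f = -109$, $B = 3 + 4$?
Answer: $-9483$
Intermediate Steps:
$B = 7$
$a = 2$ ($a = - \frac{-4 - 14}{9} = \left(- \frac{1}{9}\right) \left(-18\right) = 2$)
$f \left(37 + 25 a\right) = - 109 \left(37 + 25 \cdot 2\right) = - 109 \left(37 + 50\right) = \left(-109\right) 87 = -9483$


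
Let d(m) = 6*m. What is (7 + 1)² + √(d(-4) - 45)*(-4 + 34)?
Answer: 64 + 30*I*√69 ≈ 64.0 + 249.2*I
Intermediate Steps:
(7 + 1)² + √(d(-4) - 45)*(-4 + 34) = (7 + 1)² + √(6*(-4) - 45)*(-4 + 34) = 8² + √(-24 - 45)*30 = 64 + √(-69)*30 = 64 + (I*√69)*30 = 64 + 30*I*√69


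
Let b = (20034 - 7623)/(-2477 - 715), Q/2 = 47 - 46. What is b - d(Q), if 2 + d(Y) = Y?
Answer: -591/152 ≈ -3.8882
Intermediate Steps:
Q = 2 (Q = 2*(47 - 46) = 2*1 = 2)
d(Y) = -2 + Y
b = -591/152 (b = 12411/(-3192) = 12411*(-1/3192) = -591/152 ≈ -3.8882)
b - d(Q) = -591/152 - (-2 + 2) = -591/152 - 1*0 = -591/152 + 0 = -591/152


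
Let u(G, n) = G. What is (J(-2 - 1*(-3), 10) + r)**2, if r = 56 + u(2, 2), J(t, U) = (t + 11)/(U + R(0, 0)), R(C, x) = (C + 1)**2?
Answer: 422500/121 ≈ 3491.7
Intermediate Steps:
R(C, x) = (1 + C)**2
J(t, U) = (11 + t)/(1 + U) (J(t, U) = (t + 11)/(U + (1 + 0)**2) = (11 + t)/(U + 1**2) = (11 + t)/(U + 1) = (11 + t)/(1 + U))
r = 58 (r = 56 + 2 = 58)
(J(-2 - 1*(-3), 10) + r)**2 = ((11 + (-2 - 1*(-3)))/(1 + 10) + 58)**2 = ((11 + (-2 + 3))/11 + 58)**2 = ((11 + 1)/11 + 58)**2 = ((1/11)*12 + 58)**2 = (12/11 + 58)**2 = (650/11)**2 = 422500/121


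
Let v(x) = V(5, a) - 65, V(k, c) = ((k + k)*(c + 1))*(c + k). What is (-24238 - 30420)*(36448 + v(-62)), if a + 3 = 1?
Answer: -1986982274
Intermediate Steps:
a = -2 (a = -3 + 1 = -2)
V(k, c) = 2*k*(1 + c)*(c + k) (V(k, c) = ((2*k)*(1 + c))*(c + k) = (2*k*(1 + c))*(c + k) = 2*k*(1 + c)*(c + k))
v(x) = -95 (v(x) = 2*5*(-2 + 5 + (-2)² - 2*5) - 65 = 2*5*(-2 + 5 + 4 - 10) - 65 = 2*5*(-3) - 65 = -30 - 65 = -95)
(-24238 - 30420)*(36448 + v(-62)) = (-24238 - 30420)*(36448 - 95) = -54658*36353 = -1986982274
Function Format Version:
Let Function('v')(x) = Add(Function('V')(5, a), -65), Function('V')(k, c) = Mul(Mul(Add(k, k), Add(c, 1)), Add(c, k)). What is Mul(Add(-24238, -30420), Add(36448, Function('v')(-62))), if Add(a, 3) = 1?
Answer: -1986982274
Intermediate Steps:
a = -2 (a = Add(-3, 1) = -2)
Function('V')(k, c) = Mul(2, k, Add(1, c), Add(c, k)) (Function('V')(k, c) = Mul(Mul(Mul(2, k), Add(1, c)), Add(c, k)) = Mul(Mul(2, k, Add(1, c)), Add(c, k)) = Mul(2, k, Add(1, c), Add(c, k)))
Function('v')(x) = -95 (Function('v')(x) = Add(Mul(2, 5, Add(-2, 5, Pow(-2, 2), Mul(-2, 5))), -65) = Add(Mul(2, 5, Add(-2, 5, 4, -10)), -65) = Add(Mul(2, 5, -3), -65) = Add(-30, -65) = -95)
Mul(Add(-24238, -30420), Add(36448, Function('v')(-62))) = Mul(Add(-24238, -30420), Add(36448, -95)) = Mul(-54658, 36353) = -1986982274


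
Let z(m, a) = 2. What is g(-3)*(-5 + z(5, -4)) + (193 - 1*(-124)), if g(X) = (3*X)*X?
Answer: 236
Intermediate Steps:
g(X) = 3*X²
g(-3)*(-5 + z(5, -4)) + (193 - 1*(-124)) = (3*(-3)²)*(-5 + 2) + (193 - 1*(-124)) = (3*9)*(-3) + (193 + 124) = 27*(-3) + 317 = -81 + 317 = 236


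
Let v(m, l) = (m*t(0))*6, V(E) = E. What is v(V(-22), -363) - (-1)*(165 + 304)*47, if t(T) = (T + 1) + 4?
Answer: 21383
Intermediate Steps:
t(T) = 5 + T (t(T) = (1 + T) + 4 = 5 + T)
v(m, l) = 30*m (v(m, l) = (m*(5 + 0))*6 = (m*5)*6 = (5*m)*6 = 30*m)
v(V(-22), -363) - (-1)*(165 + 304)*47 = 30*(-22) - (-1)*(165 + 304)*47 = -660 - (-1)*469*47 = -660 - (-1)*22043 = -660 - 1*(-22043) = -660 + 22043 = 21383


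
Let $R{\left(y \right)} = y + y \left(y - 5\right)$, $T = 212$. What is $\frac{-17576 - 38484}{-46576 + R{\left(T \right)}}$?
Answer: $\frac{2803}{124} \approx 22.605$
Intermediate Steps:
$R{\left(y \right)} = y + y \left(-5 + y\right)$
$\frac{-17576 - 38484}{-46576 + R{\left(T \right)}} = \frac{-17576 - 38484}{-46576 + 212 \left(-4 + 212\right)} = - \frac{56060}{-46576 + 212 \cdot 208} = - \frac{56060}{-46576 + 44096} = - \frac{56060}{-2480} = \left(-56060\right) \left(- \frac{1}{2480}\right) = \frac{2803}{124}$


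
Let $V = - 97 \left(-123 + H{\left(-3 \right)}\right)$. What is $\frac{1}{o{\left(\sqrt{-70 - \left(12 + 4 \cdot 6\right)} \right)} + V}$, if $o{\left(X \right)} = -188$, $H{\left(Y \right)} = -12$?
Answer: $\frac{1}{12907} \approx 7.7477 \cdot 10^{-5}$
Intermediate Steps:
$V = 13095$ ($V = - 97 \left(-123 - 12\right) = \left(-97\right) \left(-135\right) = 13095$)
$\frac{1}{o{\left(\sqrt{-70 - \left(12 + 4 \cdot 6\right)} \right)} + V} = \frac{1}{-188 + 13095} = \frac{1}{12907}$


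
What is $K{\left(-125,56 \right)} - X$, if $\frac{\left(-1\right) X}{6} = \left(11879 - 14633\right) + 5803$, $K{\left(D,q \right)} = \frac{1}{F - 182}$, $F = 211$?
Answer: $\frac{530527}{29} \approx 18294.0$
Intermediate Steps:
$K{\left(D,q \right)} = \frac{1}{29}$ ($K{\left(D,q \right)} = \frac{1}{211 - 182} = \frac{1}{29}$)
$X = -18294$ ($X = - 6 \left(\left(11879 - 14633\right) + 5803\right) = - 6 \left(-2754 + 5803\right) = \left(-6\right) 3049 = -18294$)
$K{\left(-125,56 \right)} - X = \frac{1}{29} - -18294 = \frac{1}{29} + 18294 = \frac{530527}{29}$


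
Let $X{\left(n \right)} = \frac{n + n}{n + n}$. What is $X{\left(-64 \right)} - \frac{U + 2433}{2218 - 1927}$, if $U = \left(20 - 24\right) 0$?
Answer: $- \frac{714}{97} \approx -7.3608$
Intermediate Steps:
$U = 0$ ($U = \left(-4\right) 0 = 0$)
$X{\left(n \right)} = 1$ ($X{\left(n \right)} = \frac{2 n}{2 n} = 2 n \frac{1}{2 n} = 1$)
$X{\left(-64 \right)} - \frac{U + 2433}{2218 - 1927} = 1 - \frac{0 + 2433}{2218 - 1927} = 1 - \frac{2433}{291} = 1 - 2433 \cdot \frac{1}{291} = 1 - \frac{811}{97} = - \frac{714}{97}$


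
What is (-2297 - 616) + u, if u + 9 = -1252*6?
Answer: -10434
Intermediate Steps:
u = -7521 (u = -9 - 1252*6 = -9 - 7512 = -7521)
(-2297 - 616) + u = (-2297 - 616) - 7521 = -2913 - 7521 = -10434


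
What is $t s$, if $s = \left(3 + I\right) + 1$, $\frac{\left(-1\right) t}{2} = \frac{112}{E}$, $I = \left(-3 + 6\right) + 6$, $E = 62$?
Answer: $- \frac{1456}{31} \approx -46.968$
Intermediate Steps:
$I = 9$ ($I = 3 + 6 = 9$)
$t = - \frac{112}{31}$ ($t = - 2 \cdot \frac{112}{62} = - 2 \cdot 112 \cdot \frac{1}{62} = \left(-2\right) \frac{56}{31} = - \frac{112}{31} \approx -3.6129$)
$s = 13$ ($s = \left(3 + 9\right) + 1 = 12 + 1 = 13$)
$t s = \left(- \frac{112}{31}\right) 13 = - \frac{1456}{31}$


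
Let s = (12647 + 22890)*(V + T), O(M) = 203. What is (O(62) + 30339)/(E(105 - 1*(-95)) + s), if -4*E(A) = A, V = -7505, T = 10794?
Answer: 30542/116881143 ≈ 0.00026131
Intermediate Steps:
E(A) = -A/4
s = 116881193 (s = (12647 + 22890)*(-7505 + 10794) = 35537*3289 = 116881193)
(O(62) + 30339)/(E(105 - 1*(-95)) + s) = (203 + 30339)/(-(105 - 1*(-95))/4 + 116881193) = 30542/(-(105 + 95)/4 + 116881193) = 30542/(-1/4*200 + 116881193) = 30542/(-50 + 116881193) = 30542/116881143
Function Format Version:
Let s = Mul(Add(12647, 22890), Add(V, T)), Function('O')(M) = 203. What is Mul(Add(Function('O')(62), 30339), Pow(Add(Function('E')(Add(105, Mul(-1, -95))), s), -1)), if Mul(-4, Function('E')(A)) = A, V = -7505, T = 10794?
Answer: Rational(30542, 116881143) ≈ 0.00026131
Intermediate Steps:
Function('E')(A) = Mul(Rational(-1, 4), A)
s = 116881193 (s = Mul(Add(12647, 22890), Add(-7505, 10794)) = Mul(35537, 3289) = 116881193)
Mul(Add(Function('O')(62), 30339), Pow(Add(Function('E')(Add(105, Mul(-1, -95))), s), -1)) = Mul(Add(203, 30339), Pow(Add(Mul(Rational(-1, 4), Add(105, Mul(-1, -95))), 116881193), -1)) = Mul(30542, Pow(Add(Mul(Rational(-1, 4), Add(105, 95)), 116881193), -1)) = Mul(30542, Pow(Add(Mul(Rational(-1, 4), 200), 116881193), -1)) = Mul(30542, Pow(Add(-50, 116881193), -1)) = Mul(30542, Pow(116881143, -1)) = Mul(30542, Rational(1, 116881143)) = Rational(30542, 116881143)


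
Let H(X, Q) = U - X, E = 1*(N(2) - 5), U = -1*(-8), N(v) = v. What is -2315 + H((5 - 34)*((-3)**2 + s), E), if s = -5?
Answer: -2191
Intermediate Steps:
U = 8
E = -3 (E = 1*(2 - 5) = 1*(-3) = -3)
H(X, Q) = 8 - X
-2315 + H((5 - 34)*((-3)**2 + s), E) = -2315 + (8 - (5 - 34)*((-3)**2 - 5)) = -2315 + (8 - (-29)*(9 - 5)) = -2315 + (8 - (-29)*4) = -2315 + (8 - 1*(-116)) = -2315 + (8 + 116) = -2315 + 124 = -2191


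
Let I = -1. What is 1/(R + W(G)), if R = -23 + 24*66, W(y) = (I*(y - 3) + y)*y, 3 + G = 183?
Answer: 1/2101 ≈ 0.00047596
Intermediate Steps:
G = 180 (G = -3 + 183 = 180)
W(y) = 3*y (W(y) = (-(y - 3) + y)*y = (-(-3 + y) + y)*y = ((3 - y) + y)*y = 3*y)
R = 1561 (R = -23 + 1584 = 1561)
1/(R + W(G)) = 1/(1561 + 3*180) = 1/(1561 + 540) = 1/2101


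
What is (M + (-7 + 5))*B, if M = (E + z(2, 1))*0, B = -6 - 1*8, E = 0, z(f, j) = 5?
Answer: 28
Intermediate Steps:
B = -14 (B = -6 - 8 = -14)
M = 0 (M = (0 + 5)*0 = 5*0 = 0)
(M + (-7 + 5))*B = (0 + (-7 + 5))*(-14) = (0 - 2)*(-14) = -2*(-14) = 28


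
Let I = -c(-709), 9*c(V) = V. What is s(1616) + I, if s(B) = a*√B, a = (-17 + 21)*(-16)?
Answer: 709/9 - 256*√101 ≈ -2494.0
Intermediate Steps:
c(V) = V/9
a = -64 (a = 4*(-16) = -64)
I = 709/9 (I = -(-709)/9 = -1*(-709/9) = 709/9 ≈ 78.778)
s(B) = -64*√B
s(1616) + I = -256*√101 + 709/9 = 709/9 - 256*√101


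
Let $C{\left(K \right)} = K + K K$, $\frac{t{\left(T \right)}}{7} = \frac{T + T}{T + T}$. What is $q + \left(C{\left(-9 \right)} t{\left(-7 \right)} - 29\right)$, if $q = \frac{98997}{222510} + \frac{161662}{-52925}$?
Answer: $\frac{370868689057}{785089450} \approx 472.39$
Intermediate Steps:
$t{\left(T \right)} = 7$ ($t{\left(T \right)} = 7 \frac{T + T}{T + T} = 7 \frac{2 T}{2 T} = 7 \cdot 2 T \frac{1}{2 T} = 7 \cdot 1 = 7$)
$C{\left(K \right)} = K + K^{2}$
$q = - \frac{2048799693}{785089450}$ ($q = 98997 \cdot \frac{1}{222510} + 161662 \left(- \frac{1}{52925}\right) = \frac{32999}{74170} - \frac{161662}{52925} = - \frac{2048799693}{785089450} \approx -2.6096$)
$q + \left(C{\left(-9 \right)} t{\left(-7 \right)} - 29\right) = - \frac{2048799693}{785089450} - \left(29 - - 9 \left(1 - 9\right) 7\right) = - \frac{2048799693}{785089450} - \left(29 - \left(-9\right) \left(-8\right) 7\right) = - \frac{2048799693}{785089450} + \left(72 \cdot 7 - 29\right) = - \frac{2048799693}{785089450} + \left(504 - 29\right) = - \frac{2048799693}{785089450} + 475 = \frac{370868689057}{785089450}$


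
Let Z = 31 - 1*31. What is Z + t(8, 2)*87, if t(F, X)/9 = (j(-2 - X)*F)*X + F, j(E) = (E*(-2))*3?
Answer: 306936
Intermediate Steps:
j(E) = -6*E (j(E) = -2*E*3 = -6*E)
t(F, X) = 9*F + 9*F*X*(12 + 6*X) (t(F, X) = 9*(((-6*(-2 - X))*F)*X + F) = 9*(((12 + 6*X)*F)*X + F) = 9*((F*(12 + 6*X))*X + F) = 9*(F*X*(12 + 6*X) + F) = 9*(F + F*X*(12 + 6*X)) = 9*F + 9*F*X*(12 + 6*X))
Z = 0 (Z = 31 - 31 = 0)
Z + t(8, 2)*87 = 0 + (9*8*(1 + 6*2*(2 + 2)))*87 = 0 + (9*8*(1 + 6*2*4))*87 = 0 + (9*8*(1 + 48))*87 = 0 + (9*8*49)*87 = 0 + 3528*87 = 0 + 306936 = 306936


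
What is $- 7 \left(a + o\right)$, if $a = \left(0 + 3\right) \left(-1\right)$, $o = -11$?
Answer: $98$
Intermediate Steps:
$a = -3$ ($a = 3 \left(-1\right) = -3$)
$- 7 \left(a + o\right) = - 7 \left(-3 - 11\right) = \left(-7\right) \left(-14\right) = 98$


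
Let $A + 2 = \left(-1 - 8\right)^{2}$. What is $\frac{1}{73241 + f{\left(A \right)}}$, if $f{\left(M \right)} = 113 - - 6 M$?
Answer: $\frac{1}{73828} \approx 1.3545 \cdot 10^{-5}$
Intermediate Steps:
$A = 79$ ($A = -2 + \left(-1 - 8\right)^{2} = -2 + \left(-9\right)^{2} = -2 + 81 = 79$)
$f{\left(M \right)} = 113 + 6 M$
$\frac{1}{73241 + f{\left(A \right)}} = \frac{1}{73241 + \left(113 + 6 \cdot 79\right)} = \frac{1}{73241 + \left(113 + 474\right)} = \frac{1}{73241 + 587} = \frac{1}{73828}$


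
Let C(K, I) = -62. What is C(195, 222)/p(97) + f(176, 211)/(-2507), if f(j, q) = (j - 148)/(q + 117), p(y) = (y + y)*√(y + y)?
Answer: -7/205574 - 31*√194/18818 ≈ -0.022979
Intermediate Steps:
p(y) = 2*√2*y^(3/2) (p(y) = (2*y)*√(2*y) = (2*y)*(√2*√y) = 2*√2*y^(3/2))
f(j, q) = (-148 + j)/(117 + q)
C(195, 222)/p(97) + f(176, 211)/(-2507) = -62*√194/37636 + ((-148 + 176)/(117 + 211))/(-2507) = -62*√194/37636 + (28/328)*(-1/2507) = -62*√194/37636 + ((1/328)*28)*(-1/2507) = -31*√194/18818 + (7/82)*(-1/2507) = -31*√194/18818 - 7/205574 = -7/205574 - 31*√194/18818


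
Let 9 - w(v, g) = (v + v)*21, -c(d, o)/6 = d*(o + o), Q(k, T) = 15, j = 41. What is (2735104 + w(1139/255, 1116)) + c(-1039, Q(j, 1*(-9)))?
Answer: 14609727/5 ≈ 2.9219e+6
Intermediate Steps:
c(d, o) = -12*d*o (c(d, o) = -6*d*(o + o) = -6*d*2*o = -12*d*o)
w(v, g) = 9 - 42*v (w(v, g) = 9 - (v + v)*21 = 9 - 2*v*21 = 9 - 42*v)
(2735104 + w(1139/255, 1116)) + c(-1039, Q(j, 1*(-9))) = (2735104 + (9 - 47838/255)) - 12*(-1039)*15 = (2735104 + (9 - 47838/255)) + 187020 = (2735104 + (9 - 42*67/15)) + 187020 = (2735104 + (9 - 938/5)) + 187020 = (2735104 - 893/5) + 187020 = 13674627/5 + 187020 = 14609727/5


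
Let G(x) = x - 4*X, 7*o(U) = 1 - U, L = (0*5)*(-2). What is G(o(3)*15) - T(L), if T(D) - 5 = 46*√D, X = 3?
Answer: -149/7 ≈ -21.286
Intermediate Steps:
L = 0 (L = 0*(-2) = 0)
o(U) = ⅐ - U/7 (o(U) = (1 - U)/7 = ⅐ - U/7)
G(x) = -12 + x (G(x) = x - 4*3 = x - 12 = -12 + x)
T(D) = 5 + 46*√D
G(o(3)*15) - T(L) = (-12 + (⅐ - ⅐*3)*15) - (5 + 46*√0) = (-12 + (⅐ - 3/7)*15) - (5 + 46*0) = (-12 - 2/7*15) - (5 + 0) = (-12 - 30/7) - 1*5 = -114/7 - 5 = -149/7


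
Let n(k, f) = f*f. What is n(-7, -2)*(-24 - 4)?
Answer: -112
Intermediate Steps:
n(k, f) = f²
n(-7, -2)*(-24 - 4) = (-2)²*(-24 - 4) = 4*(-28) = -112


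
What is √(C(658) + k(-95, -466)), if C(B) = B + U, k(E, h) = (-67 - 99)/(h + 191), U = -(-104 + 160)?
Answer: 2*√455719/55 ≈ 24.548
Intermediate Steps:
U = -56 (U = -1*56 = -56)
k(E, h) = -166/(191 + h)
C(B) = -56 + B (C(B) = B - 56 = -56 + B)
√(C(658) + k(-95, -466)) = √((-56 + 658) - 166/(191 - 466)) = √(602 - 166/(-275)) = √(602 - 166*(-1/275)) = √(602 + 166/275) = √(165716/275) = 2*√455719/55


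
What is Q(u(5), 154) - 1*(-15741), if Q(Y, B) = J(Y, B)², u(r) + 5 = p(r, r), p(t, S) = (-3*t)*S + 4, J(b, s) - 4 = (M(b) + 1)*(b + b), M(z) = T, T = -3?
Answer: 110605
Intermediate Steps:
M(z) = -3
J(b, s) = 4 - 4*b (J(b, s) = 4 + (-3 + 1)*(b + b) = 4 - 4*b)
p(t, S) = 4 - 3*S*t (p(t, S) = -3*S*t + 4 = 4 - 3*S*t)
u(r) = -1 - 3*r² (u(r) = -5 + (4 - 3*r*r) = -5 + (4 - 3*r²) = -1 - 3*r²)
Q(Y, B) = (4 - 4*Y)²
Q(u(5), 154) - 1*(-15741) = 16*(1 - (-1 - 3*5²))² - 1*(-15741) = 16*(1 - (-1 - 3*25))² + 15741 = 16*(1 - (-1 - 75))² + 15741 = 16*(1 - 1*(-76))² + 15741 = 16*(1 + 76)² + 15741 = 16*77² + 15741 = 16*5929 + 15741 = 94864 + 15741 = 110605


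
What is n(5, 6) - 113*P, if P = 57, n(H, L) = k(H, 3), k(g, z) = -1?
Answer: -6442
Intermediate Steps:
n(H, L) = -1
n(5, 6) - 113*P = -1 - 113*57 = -1 - 6441 = -6442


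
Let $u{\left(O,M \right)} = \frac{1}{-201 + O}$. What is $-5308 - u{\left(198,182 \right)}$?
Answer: $- \frac{15923}{3} \approx -5307.7$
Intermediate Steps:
$-5308 - u{\left(198,182 \right)} = -5308 - \frac{1}{-201 + 198} = -5308 - \frac{1}{-3} = -5308 - - \frac{1}{3} = -5308 + \frac{1}{3} = - \frac{15923}{3}$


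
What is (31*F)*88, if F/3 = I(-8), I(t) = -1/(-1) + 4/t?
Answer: 4092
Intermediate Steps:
I(t) = 1 + 4/t (I(t) = -1*(-1) + 4/t = 1 + 4/t)
F = 3/2 (F = 3*((4 - 8)/(-8)) = 3*(-1/8*(-4)) = 3*(1/2) = 3/2 ≈ 1.5000)
(31*F)*88 = (31*(3/2))*88 = (93/2)*88 = 4092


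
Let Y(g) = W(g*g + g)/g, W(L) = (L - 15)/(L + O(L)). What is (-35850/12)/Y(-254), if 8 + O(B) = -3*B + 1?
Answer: -97532536075/64247 ≈ -1.5181e+6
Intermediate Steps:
O(B) = -7 - 3*B (O(B) = -8 + (-3*B + 1) = -8 + (1 - 3*B) = -7 - 3*B)
W(L) = (-15 + L)/(-7 - 2*L) (W(L) = (L - 15)/(L + (-7 - 3*L)) = (-15 + L)/(-7 - 2*L))
Y(g) = (15 - g - g**2)/(g*(7 + 2*g + 2*g**2)) (Y(g) = ((15 - (g*g + g))/(7 + 2*(g*g + g)))/g = ((15 - (g**2 + g))/(7 + 2*(g**2 + g)))/g = ((15 - (g + g**2))/(7 + 2*(g + g**2)))/g = ((15 + (-g - g**2))/(7 + (2*g + 2*g**2)))/g = ((15 - g - g**2)/(7 + 2*g + 2*g**2))/g = (15 - g - g**2)/(g*(7 + 2*g + 2*g**2)))
(-35850/12)/Y(-254) = (-35850/12)/(((15 - 1*(-254)*(1 - 254))/((-254)*(7 + 2*(-254)*(1 - 254))))) = (-35850/12)/((-(15 - 1*(-254)*(-253))/(254*(7 + 2*(-254)*(-253))))) = (-3585*5/6)/((-(15 - 64262)/(254*(7 + 128524)))) = -5975/(2*((-1/254*(-64247)/128531))) = -5975/(2*((-1/254*1/128531*(-64247)))) = -5975/(2*64247/32646874) = -5975/2*32646874/64247 = -97532536075/64247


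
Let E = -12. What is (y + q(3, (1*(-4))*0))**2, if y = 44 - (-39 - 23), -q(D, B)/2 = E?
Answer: 16900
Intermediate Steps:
q(D, B) = 24 (q(D, B) = -2*(-12) = 24)
y = 106 (y = 44 - 1*(-62) = 44 + 62 = 106)
(y + q(3, (1*(-4))*0))**2 = (106 + 24)**2 = 130**2 = 16900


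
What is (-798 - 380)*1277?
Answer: -1504306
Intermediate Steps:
(-798 - 380)*1277 = -1178*1277 = -1504306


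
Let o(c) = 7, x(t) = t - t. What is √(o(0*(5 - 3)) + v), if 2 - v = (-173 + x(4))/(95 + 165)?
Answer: √163345/130 ≈ 3.1089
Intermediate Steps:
x(t) = 0
v = 693/260 (v = 2 - (-173 + 0)/(95 + 165) = 2 - (-173)/260 = 2 - 1*(-173/260) = 2 + 173/260 = 693/260 ≈ 2.6654)
√(o(0*(5 - 3)) + v) = √(7 + 693/260) = √(2513/260) = √163345/130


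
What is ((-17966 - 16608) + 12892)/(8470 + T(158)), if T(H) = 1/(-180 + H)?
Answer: -477004/186339 ≈ -2.5599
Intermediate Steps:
((-17966 - 16608) + 12892)/(8470 + T(158)) = ((-17966 - 16608) + 12892)/(8470 + 1/(-180 + 158)) = (-34574 + 12892)/(8470 + 1/(-22)) = -21682/(8470 - 1/22) = -21682/186339/22 = -21682*22/186339 = -477004/186339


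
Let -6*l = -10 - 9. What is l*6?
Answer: 19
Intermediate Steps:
l = 19/6 (l = -(-10 - 9)/6 = -⅙*(-19) = 19/6 ≈ 3.1667)
l*6 = (19/6)*6 = 19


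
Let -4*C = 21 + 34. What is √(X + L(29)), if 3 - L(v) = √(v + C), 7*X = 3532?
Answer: √(99484 - 98*√61)/14 ≈ 22.443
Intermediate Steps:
X = 3532/7 (X = (⅐)*3532 = 3532/7 ≈ 504.57)
C = -55/4 (C = -(21 + 34)/4 = -¼*55 = -55/4 ≈ -13.750)
L(v) = 3 - √(-55/4 + v) (L(v) = 3 - √(v - 55/4) = 3 - √(-55/4 + v))
√(X + L(29)) = √(3532/7 + (3 - √(-55 + 4*29)/2)) = √(3532/7 + (3 - √(-55 + 116)/2)) = √(3532/7 + (3 - √61/2)) = √(3553/7 - √61/2)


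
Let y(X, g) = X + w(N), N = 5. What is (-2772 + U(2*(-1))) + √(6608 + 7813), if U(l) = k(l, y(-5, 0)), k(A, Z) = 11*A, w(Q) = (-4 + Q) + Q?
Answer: -2794 + √14421 ≈ -2673.9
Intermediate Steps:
w(Q) = -4 + 2*Q
y(X, g) = 6 + X (y(X, g) = X + (-4 + 2*5) = X + (-4 + 10) = X + 6 = 6 + X)
U(l) = 11*l
(-2772 + U(2*(-1))) + √(6608 + 7813) = (-2772 + 11*(2*(-1))) + √(6608 + 7813) = (-2772 + 11*(-2)) + √14421 = (-2772 - 22) + √14421 = -2794 + √14421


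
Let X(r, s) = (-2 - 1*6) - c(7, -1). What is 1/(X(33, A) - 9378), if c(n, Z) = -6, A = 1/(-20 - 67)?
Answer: -1/9380 ≈ -0.00010661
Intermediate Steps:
A = -1/87 (A = 1/(-87) = -1/87 ≈ -0.011494)
X(r, s) = -2 (X(r, s) = (-2 - 1*6) - 1*(-6) = (-2 - 6) + 6 = -8 + 6 = -2)
1/(X(33, A) - 9378) = 1/(-2 - 9378) = 1/(-9380) = -1/9380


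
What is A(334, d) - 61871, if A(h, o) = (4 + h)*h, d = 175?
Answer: 51021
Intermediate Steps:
A(h, o) = h*(4 + h)
A(334, d) - 61871 = 334*(4 + 334) - 61871 = 334*338 - 61871 = 112892 - 61871 = 51021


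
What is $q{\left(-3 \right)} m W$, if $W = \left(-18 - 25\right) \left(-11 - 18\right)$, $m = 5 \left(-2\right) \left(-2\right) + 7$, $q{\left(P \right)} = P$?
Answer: $-101007$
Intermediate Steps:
$m = 27$ ($m = \left(-10\right) \left(-2\right) + 7 = 20 + 7 = 27$)
$W = 1247$ ($W = \left(-43\right) \left(-29\right) = 1247$)
$q{\left(-3 \right)} m W = \left(-3\right) 27 \cdot 1247 = \left(-81\right) 1247 = -101007$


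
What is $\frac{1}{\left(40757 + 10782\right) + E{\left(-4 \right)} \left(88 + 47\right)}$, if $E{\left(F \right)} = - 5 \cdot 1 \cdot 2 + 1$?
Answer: $\frac{1}{50324} \approx 1.9871 \cdot 10^{-5}$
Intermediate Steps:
$E{\left(F \right)} = -9$ ($E{\left(F \right)} = \left(-5\right) 2 + 1 = -10 + 1 = -9$)
$\frac{1}{\left(40757 + 10782\right) + E{\left(-4 \right)} \left(88 + 47\right)} = \frac{1}{\left(40757 + 10782\right) - 9 \left(88 + 47\right)} = \frac{1}{51539 - 1215} = \frac{1}{50324}$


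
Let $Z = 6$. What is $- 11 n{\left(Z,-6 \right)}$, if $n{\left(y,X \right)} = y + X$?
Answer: $0$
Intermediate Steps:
$n{\left(y,X \right)} = X + y$
$- 11 n{\left(Z,-6 \right)} = - 11 \left(-6 + 6\right) = \left(-11\right) 0 = 0$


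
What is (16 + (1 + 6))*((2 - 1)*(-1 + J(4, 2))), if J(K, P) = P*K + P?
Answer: 207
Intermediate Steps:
J(K, P) = P + K*P (J(K, P) = K*P + P = P + K*P)
(16 + (1 + 6))*((2 - 1)*(-1 + J(4, 2))) = (16 + (1 + 6))*((2 - 1)*(-1 + 2*(1 + 4))) = (16 + 7)*(1*(-1 + 2*5)) = 23*(1*(-1 + 10)) = 23*(1*9) = 23*9 = 207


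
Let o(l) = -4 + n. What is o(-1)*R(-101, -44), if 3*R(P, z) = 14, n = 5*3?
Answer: 154/3 ≈ 51.333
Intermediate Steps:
n = 15
R(P, z) = 14/3 (R(P, z) = (⅓)*14 = 14/3)
o(l) = 11 (o(l) = -4 + 15 = 11)
o(-1)*R(-101, -44) = 11*(14/3) = 154/3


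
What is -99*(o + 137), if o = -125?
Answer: -1188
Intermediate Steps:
-99*(o + 137) = -99*(-125 + 137) = -99*12 = -1188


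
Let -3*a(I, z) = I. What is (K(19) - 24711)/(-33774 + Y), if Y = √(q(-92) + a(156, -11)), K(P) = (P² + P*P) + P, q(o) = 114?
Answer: 404781390/570341507 + 11985*√62/570341507 ≈ 0.70988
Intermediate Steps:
a(I, z) = -I/3
K(P) = P + 2*P² (K(P) = (P² + P²) + P = 2*P² + P = P + 2*P²)
Y = √62 (Y = √(114 - ⅓*156) = √(114 - 52) = √62 ≈ 7.8740)
(K(19) - 24711)/(-33774 + Y) = (19*(1 + 2*19) - 24711)/(-33774 + √62) = (19*(1 + 38) - 24711)/(-33774 + √62) = (19*39 - 24711)/(-33774 + √62) = (741 - 24711)/(-33774 + √62) = -23970/(-33774 + √62)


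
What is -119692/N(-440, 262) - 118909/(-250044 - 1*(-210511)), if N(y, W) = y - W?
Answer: 185202229/1067391 ≈ 173.51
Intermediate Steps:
-119692/N(-440, 262) - 118909/(-250044 - 1*(-210511)) = -119692/(-440 - 1*262) - 118909/(-250044 - 1*(-210511)) = -119692/(-440 - 262) - 118909/(-250044 + 210511) = -119692/(-702) - 118909/(-39533) = -119692*(-1/702) - 118909*(-1/39533) = 59846/351 + 118909/39533 = 185202229/1067391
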